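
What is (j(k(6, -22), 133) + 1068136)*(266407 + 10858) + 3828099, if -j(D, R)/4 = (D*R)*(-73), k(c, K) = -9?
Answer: 199249784279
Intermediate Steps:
j(D, R) = 292*D*R (j(D, R) = -4*D*R*(-73) = -(-292)*D*R = 292*D*R)
(j(k(6, -22), 133) + 1068136)*(266407 + 10858) + 3828099 = (292*(-9)*133 + 1068136)*(266407 + 10858) + 3828099 = (-349524 + 1068136)*277265 + 3828099 = 718612*277265 + 3828099 = 199245956180 + 3828099 = 199249784279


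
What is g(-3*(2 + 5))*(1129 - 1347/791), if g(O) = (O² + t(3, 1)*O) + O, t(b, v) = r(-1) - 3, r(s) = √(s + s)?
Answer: 61526748/113 - 2675076*I*√2/113 ≈ 5.4448e+5 - 33479.0*I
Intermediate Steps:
r(s) = √2*√s (r(s) = √(2*s) = √2*√s)
t(b, v) = -3 + I*√2 (t(b, v) = √2*√(-1) - 3 = √2*I - 3 = I*√2 - 3 = -3 + I*√2)
g(O) = O + O² + O*(-3 + I*√2) (g(O) = (O² + (-3 + I*√2)*O) + O = (O² + O*(-3 + I*√2)) + O = O + O² + O*(-3 + I*√2))
g(-3*(2 + 5))*(1129 - 1347/791) = ((-3*(2 + 5))*(-2 - 3*(2 + 5) + I*√2))*(1129 - 1347/791) = ((-3*7)*(-2 - 3*7 + I*√2))*(1129 - 1347*1/791) = (-21*(-2 - 21 + I*√2))*(1129 - 1347/791) = -21*(-23 + I*√2)*(891692/791) = (483 - 21*I*√2)*(891692/791) = 61526748/113 - 2675076*I*√2/113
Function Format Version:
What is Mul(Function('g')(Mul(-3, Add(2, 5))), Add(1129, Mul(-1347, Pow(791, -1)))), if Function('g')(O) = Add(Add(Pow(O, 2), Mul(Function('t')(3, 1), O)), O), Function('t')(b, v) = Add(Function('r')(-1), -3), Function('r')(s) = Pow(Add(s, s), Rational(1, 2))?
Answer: Add(Rational(61526748, 113), Mul(Rational(-2675076, 113), I, Pow(2, Rational(1, 2)))) ≈ Add(5.4448e+5, Mul(-33479., I))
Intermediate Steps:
Function('r')(s) = Mul(Pow(2, Rational(1, 2)), Pow(s, Rational(1, 2))) (Function('r')(s) = Pow(Mul(2, s), Rational(1, 2)) = Mul(Pow(2, Rational(1, 2)), Pow(s, Rational(1, 2))))
Function('t')(b, v) = Add(-3, Mul(I, Pow(2, Rational(1, 2)))) (Function('t')(b, v) = Add(Mul(Pow(2, Rational(1, 2)), Pow(-1, Rational(1, 2))), -3) = Add(Mul(Pow(2, Rational(1, 2)), I), -3) = Add(Mul(I, Pow(2, Rational(1, 2))), -3) = Add(-3, Mul(I, Pow(2, Rational(1, 2)))))
Function('g')(O) = Add(O, Pow(O, 2), Mul(O, Add(-3, Mul(I, Pow(2, Rational(1, 2)))))) (Function('g')(O) = Add(Add(Pow(O, 2), Mul(Add(-3, Mul(I, Pow(2, Rational(1, 2)))), O)), O) = Add(Add(Pow(O, 2), Mul(O, Add(-3, Mul(I, Pow(2, Rational(1, 2)))))), O) = Add(O, Pow(O, 2), Mul(O, Add(-3, Mul(I, Pow(2, Rational(1, 2)))))))
Mul(Function('g')(Mul(-3, Add(2, 5))), Add(1129, Mul(-1347, Pow(791, -1)))) = Mul(Mul(Mul(-3, Add(2, 5)), Add(-2, Mul(-3, Add(2, 5)), Mul(I, Pow(2, Rational(1, 2))))), Add(1129, Mul(-1347, Pow(791, -1)))) = Mul(Mul(Mul(-3, 7), Add(-2, Mul(-3, 7), Mul(I, Pow(2, Rational(1, 2))))), Add(1129, Mul(-1347, Rational(1, 791)))) = Mul(Mul(-21, Add(-2, -21, Mul(I, Pow(2, Rational(1, 2))))), Add(1129, Rational(-1347, 791))) = Mul(Mul(-21, Add(-23, Mul(I, Pow(2, Rational(1, 2))))), Rational(891692, 791)) = Mul(Add(483, Mul(-21, I, Pow(2, Rational(1, 2)))), Rational(891692, 791)) = Add(Rational(61526748, 113), Mul(Rational(-2675076, 113), I, Pow(2, Rational(1, 2))))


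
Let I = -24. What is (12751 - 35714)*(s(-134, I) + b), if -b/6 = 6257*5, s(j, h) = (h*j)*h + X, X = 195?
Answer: 6078283137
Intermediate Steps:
s(j, h) = 195 + j*h**2 (s(j, h) = (h*j)*h + 195 = j*h**2 + 195 = 195 + j*h**2)
b = -187710 (b = -37542*5 = -6*31285 = -187710)
(12751 - 35714)*(s(-134, I) + b) = (12751 - 35714)*((195 - 134*(-24)**2) - 187710) = -22963*((195 - 134*576) - 187710) = -22963*((195 - 77184) - 187710) = -22963*(-76989 - 187710) = -22963*(-264699) = 6078283137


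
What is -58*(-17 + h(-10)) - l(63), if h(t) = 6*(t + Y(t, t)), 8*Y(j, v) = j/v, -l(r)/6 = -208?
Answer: 6349/2 ≈ 3174.5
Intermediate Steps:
l(r) = 1248 (l(r) = -6*(-208) = 1248)
Y(j, v) = j/(8*v) (Y(j, v) = (j/v)/8 = j/(8*v))
h(t) = ¾ + 6*t (h(t) = 6*(t + t/(8*t)) = 6*(t + ⅛) = 6*(⅛ + t) = ¾ + 6*t)
-58*(-17 + h(-10)) - l(63) = -58*(-17 + (¾ + 6*(-10))) - 1*1248 = -58*(-17 + (¾ - 60)) - 1248 = -58*(-17 - 237/4) - 1248 = -58*(-305/4) - 1248 = 8845/2 - 1248 = 6349/2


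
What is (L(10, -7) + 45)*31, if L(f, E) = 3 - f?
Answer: 1178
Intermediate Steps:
(L(10, -7) + 45)*31 = ((3 - 1*10) + 45)*31 = ((3 - 10) + 45)*31 = (-7 + 45)*31 = 38*31 = 1178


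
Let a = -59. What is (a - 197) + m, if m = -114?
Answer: -370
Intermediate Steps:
(a - 197) + m = (-59 - 197) - 114 = -256 - 114 = -370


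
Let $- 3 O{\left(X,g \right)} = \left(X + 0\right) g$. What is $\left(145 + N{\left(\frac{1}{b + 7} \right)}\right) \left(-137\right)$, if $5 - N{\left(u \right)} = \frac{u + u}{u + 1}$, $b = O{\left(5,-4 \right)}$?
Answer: $- \frac{451689}{22} \approx -20531.0$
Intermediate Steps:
$O{\left(X,g \right)} = - \frac{X g}{3}$ ($O{\left(X,g \right)} = - \frac{\left(X + 0\right) g}{3} = - \frac{X g}{3}$)
$b = \frac{20}{3}$ ($b = \left(- \frac{1}{3}\right) 5 \left(-4\right) = \frac{20}{3} \approx 6.6667$)
$N{\left(u \right)} = 5 - \frac{2 u}{1 + u}$ ($N{\left(u \right)} = 5 - \frac{u + u}{u + 1} = 5 - \frac{2 u}{1 + u}$)
$\left(145 + N{\left(\frac{1}{b + 7} \right)}\right) \left(-137\right) = \left(145 + \frac{5 + \frac{3}{\frac{20}{3} + 7}}{1 + \frac{1}{\frac{20}{3} + 7}}\right) \left(-137\right) = \left(145 + \frac{5 + \frac{3}{\frac{41}{3}}}{1 + \frac{1}{\frac{41}{3}}}\right) \left(-137\right) = \left(145 + \frac{5 + 3 \cdot \frac{3}{41}}{1 + \frac{3}{41}}\right) \left(-137\right) = \left(145 + \frac{5 + \frac{9}{41}}{\frac{44}{41}}\right) \left(-137\right) = \left(145 + \frac{41}{44} \cdot \frac{214}{41}\right) \left(-137\right) = \left(145 + \frac{107}{22}\right) \left(-137\right) = \frac{3297}{22} \left(-137\right) = - \frac{451689}{22}$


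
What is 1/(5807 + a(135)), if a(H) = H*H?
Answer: 1/24032 ≈ 4.1611e-5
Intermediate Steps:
a(H) = H**2
1/(5807 + a(135)) = 1/(5807 + 135**2) = 1/(5807 + 18225) = 1/24032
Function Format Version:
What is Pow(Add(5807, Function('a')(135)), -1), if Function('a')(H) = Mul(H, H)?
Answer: Rational(1, 24032) ≈ 4.1611e-5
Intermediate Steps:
Function('a')(H) = Pow(H, 2)
Pow(Add(5807, Function('a')(135)), -1) = Pow(Add(5807, Pow(135, 2)), -1) = Pow(Add(5807, 18225), -1) = Pow(24032, -1) = Rational(1, 24032)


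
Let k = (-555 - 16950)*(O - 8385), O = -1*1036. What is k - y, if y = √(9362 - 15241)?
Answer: 164914605 - I*√5879 ≈ 1.6491e+8 - 76.675*I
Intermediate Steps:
O = -1036
y = I*√5879 (y = √(-5879) = I*√5879 ≈ 76.675*I)
k = 164914605 (k = (-555 - 16950)*(-1036 - 8385) = -17505*(-9421) = 164914605)
k - y = 164914605 - I*√5879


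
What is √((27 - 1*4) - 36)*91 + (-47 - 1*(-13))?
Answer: -34 + 91*I*√13 ≈ -34.0 + 328.1*I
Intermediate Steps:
√((27 - 1*4) - 36)*91 + (-47 - 1*(-13)) = √((27 - 4) - 36)*91 + (-47 + 13) = √(23 - 36)*91 - 34 = √(-13)*91 - 34 = (I*√13)*91 - 34 = 91*I*√13 - 34 = -34 + 91*I*√13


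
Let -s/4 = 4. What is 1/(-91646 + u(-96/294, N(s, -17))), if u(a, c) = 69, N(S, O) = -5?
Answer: -1/91577 ≈ -1.0920e-5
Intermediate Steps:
s = -16 (s = -4*4 = -16)
1/(-91646 + u(-96/294, N(s, -17))) = 1/(-91646 + 69) = 1/(-91577) = -1/91577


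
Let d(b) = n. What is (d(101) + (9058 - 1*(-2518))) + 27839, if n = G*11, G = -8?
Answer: 39327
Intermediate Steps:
n = -88 (n = -8*11 = -88)
d(b) = -88
(d(101) + (9058 - 1*(-2518))) + 27839 = (-88 + (9058 - 1*(-2518))) + 27839 = (-88 + (9058 + 2518)) + 27839 = (-88 + 11576) + 27839 = 11488 + 27839 = 39327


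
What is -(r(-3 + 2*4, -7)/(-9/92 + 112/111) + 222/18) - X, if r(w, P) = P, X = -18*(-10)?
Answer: -5154533/27915 ≈ -184.65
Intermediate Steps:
X = 180
-(r(-3 + 2*4, -7)/(-9/92 + 112/111) + 222/18) - X = -(-7/(-9/92 + 112/111) + 222/18) - 1*180 = -(-7/(-9*1/92 + 112*(1/111)) + 222*(1/18)) - 180 = -(-7/(-9/92 + 112/111) + 37/3) - 180 = -(-7/9305/10212 + 37/3) - 180 = -(-7*10212/9305 + 37/3) - 180 = -(-71484/9305 + 37/3) - 180 = -1*129833/27915 - 180 = -129833/27915 - 180 = -5154533/27915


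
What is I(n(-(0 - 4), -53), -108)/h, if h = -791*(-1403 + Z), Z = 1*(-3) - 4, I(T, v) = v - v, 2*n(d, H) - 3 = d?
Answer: 0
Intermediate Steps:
n(d, H) = 3/2 + d/2
I(T, v) = 0
Z = -7 (Z = -3 - 4 = -7)
h = 1115310 (h = -791*(-1403 - 7) = -791*(-1410) = 1115310)
I(n(-(0 - 4), -53), -108)/h = 0/1115310 = 0*(1/1115310) = 0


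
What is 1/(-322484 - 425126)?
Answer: -1/747610 ≈ -1.3376e-6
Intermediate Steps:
1/(-322484 - 425126) = 1/(-747610) = -1/747610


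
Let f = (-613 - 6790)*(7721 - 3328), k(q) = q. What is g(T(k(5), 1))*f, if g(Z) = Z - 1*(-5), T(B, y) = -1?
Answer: -130085516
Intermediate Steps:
g(Z) = 5 + Z (g(Z) = Z + 5 = 5 + Z)
f = -32521379 (f = -7403*4393 = -32521379)
g(T(k(5), 1))*f = (5 - 1)*(-32521379) = 4*(-32521379) = -130085516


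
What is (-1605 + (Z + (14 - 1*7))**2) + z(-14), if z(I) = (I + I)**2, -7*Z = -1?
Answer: -37729/49 ≈ -769.98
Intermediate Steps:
Z = 1/7 (Z = -1/7*(-1) = 1/7 ≈ 0.14286)
z(I) = 4*I**2 (z(I) = (2*I)**2 = 4*I**2)
(-1605 + (Z + (14 - 1*7))**2) + z(-14) = (-1605 + (1/7 + (14 - 1*7))**2) + 4*(-14)**2 = (-1605 + (1/7 + (14 - 7))**2) + 4*196 = (-1605 + (1/7 + 7)**2) + 784 = (-1605 + (50/7)**2) + 784 = (-1605 + 2500/49) + 784 = -76145/49 + 784 = -37729/49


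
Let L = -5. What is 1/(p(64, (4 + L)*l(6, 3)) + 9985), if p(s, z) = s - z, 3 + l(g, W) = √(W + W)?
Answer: 5023/50461055 - √6/100922110 ≈ 9.9518e-5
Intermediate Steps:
l(g, W) = -3 + √2*√W (l(g, W) = -3 + √(W + W) = -3 + √(2*W) = -3 + √2*√W)
1/(p(64, (4 + L)*l(6, 3)) + 9985) = 1/((64 - (4 - 5)*(-3 + √2*√3)) + 9985) = 1/((64 - (-1)*(-3 + √6)) + 9985) = 1/((64 - (3 - √6)) + 9985) = 1/((64 + (-3 + √6)) + 9985) = 1/((61 + √6) + 9985) = 1/(10046 + √6)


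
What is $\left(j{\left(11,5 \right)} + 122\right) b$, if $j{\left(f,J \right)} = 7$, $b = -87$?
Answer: $-11223$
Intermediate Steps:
$\left(j{\left(11,5 \right)} + 122\right) b = \left(7 + 122\right) \left(-87\right) = 129 \left(-87\right) = -11223$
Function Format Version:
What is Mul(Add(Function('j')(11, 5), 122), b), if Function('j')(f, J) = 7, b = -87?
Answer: -11223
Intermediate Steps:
Mul(Add(Function('j')(11, 5), 122), b) = Mul(Add(7, 122), -87) = Mul(129, -87) = -11223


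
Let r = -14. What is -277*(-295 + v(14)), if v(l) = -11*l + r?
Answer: 128251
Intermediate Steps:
v(l) = -14 - 11*l (v(l) = -11*l - 14 = -14 - 11*l)
-277*(-295 + v(14)) = -277*(-295 + (-14 - 11*14)) = -277*(-295 + (-14 - 154)) = -277*(-295 - 168) = -277*(-463) = 128251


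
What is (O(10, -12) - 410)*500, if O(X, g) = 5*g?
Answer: -235000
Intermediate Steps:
(O(10, -12) - 410)*500 = (5*(-12) - 410)*500 = (-60 - 410)*500 = -470*500 = -235000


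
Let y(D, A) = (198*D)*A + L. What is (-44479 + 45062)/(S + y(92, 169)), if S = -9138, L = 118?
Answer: 53/279044 ≈ 0.00018993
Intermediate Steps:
y(D, A) = 118 + 198*A*D (y(D, A) = (198*D)*A + 118 = 198*A*D + 118 = 118 + 198*A*D)
(-44479 + 45062)/(S + y(92, 169)) = (-44479 + 45062)/(-9138 + (118 + 198*169*92)) = 583/(-9138 + (118 + 3078504)) = 583/(-9138 + 3078622) = 583/3069484 = 583*(1/3069484) = 53/279044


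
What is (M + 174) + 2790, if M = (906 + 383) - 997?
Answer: 3256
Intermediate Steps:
M = 292 (M = 1289 - 997 = 292)
(M + 174) + 2790 = (292 + 174) + 2790 = 466 + 2790 = 3256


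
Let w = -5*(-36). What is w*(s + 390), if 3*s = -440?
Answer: 43800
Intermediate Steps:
s = -440/3 (s = (⅓)*(-440) = -440/3 ≈ -146.67)
w = 180
w*(s + 390) = 180*(-440/3 + 390) = 180*(730/3) = 43800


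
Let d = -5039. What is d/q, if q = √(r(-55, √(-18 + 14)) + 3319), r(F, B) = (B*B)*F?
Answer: -5039*√3539/3539 ≈ -84.704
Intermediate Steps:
r(F, B) = F*B² (r(F, B) = B²*F = F*B²)
q = √3539 (q = √(-55*(√(-18 + 14))² + 3319) = √(-55*(√(-4))² + 3319) = √(-55*(2*I)² + 3319) = √(-55*(-4) + 3319) = √(220 + 3319) = √3539 ≈ 59.490)
d/q = -5039*√3539/3539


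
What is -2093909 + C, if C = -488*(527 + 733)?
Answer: -2708789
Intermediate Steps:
C = -614880 (C = -488*1260 = -614880)
-2093909 + C = -2093909 - 614880 = -2708789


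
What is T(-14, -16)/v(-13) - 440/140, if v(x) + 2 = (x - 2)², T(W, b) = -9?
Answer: -4969/1561 ≈ -3.1832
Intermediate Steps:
v(x) = -2 + (-2 + x)² (v(x) = -2 + (x - 2)² = -2 + (-2 + x)²)
T(-14, -16)/v(-13) - 440/140 = -9/(-2 + (-2 - 13)²) - 440/140 = -9/(-2 + (-15)²) - 440*1/140 = -9/(-2 + 225) - 22/7 = -9/223 - 22/7 = -4969/1561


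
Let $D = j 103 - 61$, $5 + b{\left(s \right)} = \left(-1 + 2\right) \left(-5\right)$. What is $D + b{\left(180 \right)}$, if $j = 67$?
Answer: $6830$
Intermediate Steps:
$b{\left(s \right)} = -10$ ($b{\left(s \right)} = -5 + \left(-1 + 2\right) \left(-5\right) = -5 + 1 \left(-5\right) = -5 - 5 = -10$)
$D = 6840$ ($D = 67 \cdot 103 - 61 = 6901 - 61 = 6840$)
$D + b{\left(180 \right)} = 6840 - 10 = 6830$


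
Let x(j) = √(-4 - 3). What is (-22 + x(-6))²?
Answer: (22 - I*√7)² ≈ 477.0 - 116.41*I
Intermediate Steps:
x(j) = I*√7 (x(j) = √(-7) = I*√7)
(-22 + x(-6))² = (-22 + I*√7)²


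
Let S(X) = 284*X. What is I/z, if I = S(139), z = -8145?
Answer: -39476/8145 ≈ -4.8467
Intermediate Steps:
I = 39476 (I = 284*139 = 39476)
I/z = 39476/(-8145) = 39476*(-1/8145) = -39476/8145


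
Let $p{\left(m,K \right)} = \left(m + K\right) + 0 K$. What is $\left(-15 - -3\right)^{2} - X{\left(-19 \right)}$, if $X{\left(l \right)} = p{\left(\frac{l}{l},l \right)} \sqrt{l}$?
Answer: $144 + 18 i \sqrt{19} \approx 144.0 + 78.46 i$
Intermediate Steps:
$p{\left(m,K \right)} = K + m$ ($p{\left(m,K \right)} = \left(K + m\right) + 0 = K + m$)
$X{\left(l \right)} = \sqrt{l} \left(1 + l\right)$ ($X{\left(l \right)} = \left(l + \frac{l}{l}\right) \sqrt{l} = \left(l + 1\right) \sqrt{l} = \left(1 + l\right) \sqrt{l} = \sqrt{l} \left(1 + l\right)$)
$\left(-15 - -3\right)^{2} - X{\left(-19 \right)} = \left(-15 - -3\right)^{2} - \sqrt{-19} \left(1 - 19\right) = \left(-15 + \left(6 - 3\right)\right)^{2} - i \sqrt{19} \left(-18\right) = \left(-15 + 3\right)^{2} - - 18 i \sqrt{19} = \left(-12\right)^{2} + 18 i \sqrt{19} = 144 + 18 i \sqrt{19}$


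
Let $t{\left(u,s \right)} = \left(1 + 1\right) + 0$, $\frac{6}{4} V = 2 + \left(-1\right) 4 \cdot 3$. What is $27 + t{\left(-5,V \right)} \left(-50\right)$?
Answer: $-73$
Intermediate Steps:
$V = - \frac{20}{3}$ ($V = \frac{2 \left(2 + \left(-1\right) 4 \cdot 3\right)}{3} = \frac{2 \left(2 - 12\right)}{3} = \frac{2}{3} \left(-10\right) = - \frac{20}{3} \approx -6.6667$)
$t{\left(u,s \right)} = 2$ ($t{\left(u,s \right)} = 2 + 0 = 2$)
$27 + t{\left(-5,V \right)} \left(-50\right) = 27 + 2 \left(-50\right) = 27 - 100 = -73$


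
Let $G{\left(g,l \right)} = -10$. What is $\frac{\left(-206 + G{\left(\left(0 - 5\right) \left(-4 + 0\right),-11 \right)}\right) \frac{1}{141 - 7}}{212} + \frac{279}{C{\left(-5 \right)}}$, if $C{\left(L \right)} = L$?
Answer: $- \frac{990864}{17755} \approx -55.808$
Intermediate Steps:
$\frac{\left(-206 + G{\left(\left(0 - 5\right) \left(-4 + 0\right),-11 \right)}\right) \frac{1}{141 - 7}}{212} + \frac{279}{C{\left(-5 \right)}} = \frac{\left(-206 - 10\right) \frac{1}{141 - 7}}{212} + \frac{279}{-5} = - \frac{216}{134} \cdot \frac{1}{212} + 279 \left(- \frac{1}{5}\right) = \left(-216\right) \frac{1}{134} \cdot \frac{1}{212} - \frac{279}{5} = \left(- \frac{108}{67}\right) \frac{1}{212} - \frac{279}{5} = - \frac{27}{3551} - \frac{279}{5} = - \frac{990864}{17755}$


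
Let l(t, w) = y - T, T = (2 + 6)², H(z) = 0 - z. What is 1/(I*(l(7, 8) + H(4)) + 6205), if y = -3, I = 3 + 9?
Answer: 1/5353 ≈ 0.00018681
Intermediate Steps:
H(z) = -z
I = 12
T = 64 (T = 8² = 64)
l(t, w) = -67 (l(t, w) = -3 - 1*64 = -3 - 64 = -67)
1/(I*(l(7, 8) + H(4)) + 6205) = 1/(12*(-67 - 1*4) + 6205) = 1/(12*(-67 - 4) + 6205) = 1/(12*(-71) + 6205) = 1/(-852 + 6205) = 1/5353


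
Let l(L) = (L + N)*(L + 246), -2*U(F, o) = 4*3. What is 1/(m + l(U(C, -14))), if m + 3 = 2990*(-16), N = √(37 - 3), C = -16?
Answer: -2899/142756217 - 240*√34/2426855689 ≈ -2.0884e-5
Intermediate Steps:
N = √34 ≈ 5.8309
U(F, o) = -6 (U(F, o) = -2*3 = -½*12 = -6)
l(L) = (246 + L)*(L + √34) (l(L) = (L + √34)*(L + 246) = (L + √34)*(246 + L) = (246 + L)*(L + √34))
m = -47843 (m = -3 + 2990*(-16) = -3 - 47840 = -47843)
1/(m + l(U(C, -14))) = 1/(-47843 + ((-6)² + 246*(-6) + 246*√34 - 6*√34)) = 1/(-47843 + (36 - 1476 + 246*√34 - 6*√34)) = 1/(-47843 + (-1440 + 240*√34)) = 1/(-49283 + 240*√34)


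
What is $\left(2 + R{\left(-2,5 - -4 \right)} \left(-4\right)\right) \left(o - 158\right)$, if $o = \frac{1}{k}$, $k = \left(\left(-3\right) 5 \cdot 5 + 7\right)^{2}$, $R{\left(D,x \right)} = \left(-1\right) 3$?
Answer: $- \frac{5114137}{2312} \approx -2212.0$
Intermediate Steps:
$R{\left(D,x \right)} = -3$
$k = 4624$ ($k = \left(\left(-15\right) 5 + 7\right)^{2} = \left(-75 + 7\right)^{2} = \left(-68\right)^{2} = 4624$)
$o = \frac{1}{4624} \approx 0.00021626$
$\left(2 + R{\left(-2,5 - -4 \right)} \left(-4\right)\right) \left(o - 158\right) = \left(2 - -12\right) \left(\frac{1}{4624} - 158\right) = \left(2 + 12\right) \left(- \frac{730591}{4624}\right) = 14 \left(- \frac{730591}{4624}\right) = - \frac{5114137}{2312}$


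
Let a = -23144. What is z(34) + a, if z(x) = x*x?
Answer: -21988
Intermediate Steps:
z(x) = x²
z(34) + a = 34² - 23144 = 1156 - 23144 = -21988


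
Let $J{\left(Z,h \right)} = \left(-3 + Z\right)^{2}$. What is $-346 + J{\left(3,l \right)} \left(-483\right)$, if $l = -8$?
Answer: $-346$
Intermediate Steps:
$-346 + J{\left(3,l \right)} \left(-483\right) = -346 + \left(-3 + 3\right)^{2} \left(-483\right) = -346 + 0^{2} \left(-483\right) = -346 + 0 \left(-483\right) = -346 + 0 = -346$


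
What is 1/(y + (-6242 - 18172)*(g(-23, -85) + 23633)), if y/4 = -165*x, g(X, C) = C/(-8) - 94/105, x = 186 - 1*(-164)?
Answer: -140/80842244617 ≈ -1.7318e-9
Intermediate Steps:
x = 350 (x = 186 + 164 = 350)
g(X, C) = -94/105 - C/8 (g(X, C) = C*(-⅛) - 94*1/105 = -C/8 - 94/105 = -94/105 - C/8)
y = -231000 (y = 4*(-165*350) = 4*(-57750) = -231000)
1/(y + (-6242 - 18172)*(g(-23, -85) + 23633)) = 1/(-231000 + (-6242 - 18172)*((-94/105 - ⅛*(-85)) + 23633)) = 1/(-231000 - 24414*((-94/105 + 85/8) + 23633)) = 1/(-231000 - 24414*(8173/840 + 23633)) = 1/(-231000 - 24414*19859893/840) = 1/(-231000 - 80809904617/140) = 1/(-80842244617/140) = -140/80842244617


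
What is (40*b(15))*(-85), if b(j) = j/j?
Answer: -3400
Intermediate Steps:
b(j) = 1
(40*b(15))*(-85) = (40*1)*(-85) = 40*(-85) = -3400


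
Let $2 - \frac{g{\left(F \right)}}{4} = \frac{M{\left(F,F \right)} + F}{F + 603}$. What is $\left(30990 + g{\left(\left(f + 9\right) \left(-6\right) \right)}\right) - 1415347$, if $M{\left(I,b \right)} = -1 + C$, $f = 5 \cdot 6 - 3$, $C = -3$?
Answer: $- \frac{535742183}{387} \approx -1.3843 \cdot 10^{6}$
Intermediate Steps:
$f = 27$ ($f = 30 - 3 = 27$)
$M{\left(I,b \right)} = -4$ ($M{\left(I,b \right)} = -1 - 3 = -4$)
$g{\left(F \right)} = 8 - \frac{4 \left(-4 + F\right)}{603 + F}$ ($g{\left(F \right)} = 8 - 4 \frac{-4 + F}{F + 603} = 8 - 4 \frac{-4 + F}{603 + F} = 8 - \frac{4 \left(-4 + F\right)}{603 + F}$)
$\left(30990 + g{\left(\left(f + 9\right) \left(-6\right) \right)}\right) - 1415347 = \left(30990 + \frac{4 \left(1210 + \left(27 + 9\right) \left(-6\right)\right)}{603 + \left(27 + 9\right) \left(-6\right)}\right) - 1415347 = \left(30990 + \frac{4 \left(1210 + 36 \left(-6\right)\right)}{603 + 36 \left(-6\right)}\right) - 1415347 = \left(30990 + \frac{4 \left(1210 - 216\right)}{603 - 216}\right) - 1415347 = \left(30990 + 4 \cdot \frac{1}{387} \cdot 994\right) - 1415347 = \left(30990 + \frac{3976}{387}\right) - 1415347 = \frac{11997106}{387} - 1415347 = - \frac{535742183}{387}$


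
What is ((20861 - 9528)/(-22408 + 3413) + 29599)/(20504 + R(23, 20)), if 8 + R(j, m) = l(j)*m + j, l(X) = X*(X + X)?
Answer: 187407224/263897535 ≈ 0.71015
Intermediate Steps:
l(X) = 2*X² (l(X) = X*(2*X) = 2*X²)
R(j, m) = -8 + j + 2*m*j² (R(j, m) = -8 + ((2*j²)*m + j) = -8 + (2*m*j² + j) = -8 + (j + 2*m*j²) = -8 + j + 2*m*j²)
((20861 - 9528)/(-22408 + 3413) + 29599)/(20504 + R(23, 20)) = ((20861 - 9528)/(-22408 + 3413) + 29599)/(20504 + (-8 + 23 + 2*20*23²)) = (11333/(-18995) + 29599)/(20504 + (-8 + 23 + 2*20*529)) = (11333*(-1/18995) + 29599)/(20504 + (-8 + 23 + 21160)) = (-11333/18995 + 29599)/(20504 + 21175) = (562221672/18995)/41679 = (562221672/18995)*(1/41679) = 187407224/263897535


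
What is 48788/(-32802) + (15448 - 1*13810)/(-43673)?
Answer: -156032000/102325839 ≈ -1.5249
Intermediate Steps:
48788/(-32802) + (15448 - 1*13810)/(-43673) = 48788*(-1/32802) + (15448 - 13810)*(-1/43673) = -24394/16401 + 1638*(-1/43673) = -24394/16401 - 234/6239 = -156032000/102325839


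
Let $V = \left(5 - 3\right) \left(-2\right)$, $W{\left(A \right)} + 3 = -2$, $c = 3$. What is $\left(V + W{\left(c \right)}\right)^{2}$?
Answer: $81$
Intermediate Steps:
$W{\left(A \right)} = -5$ ($W{\left(A \right)} = -3 - 2 = -5$)
$V = -4$ ($V = 2 \left(-2\right) = -4$)
$\left(V + W{\left(c \right)}\right)^{2} = \left(-4 - 5\right)^{2} = \left(-9\right)^{2} = 81$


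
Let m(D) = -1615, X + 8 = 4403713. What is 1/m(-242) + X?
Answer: 7111983574/1615 ≈ 4.4037e+6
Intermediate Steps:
X = 4403705 (X = -8 + 4403713 = 4403705)
1/m(-242) + X = 1/(-1615) + 4403705 = -1/1615 + 4403705 = 7111983574/1615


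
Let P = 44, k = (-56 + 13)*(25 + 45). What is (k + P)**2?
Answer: 8797156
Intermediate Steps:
k = -3010 (k = -43*70 = -3010)
(k + P)**2 = (-3010 + 44)**2 = (-2966)**2 = 8797156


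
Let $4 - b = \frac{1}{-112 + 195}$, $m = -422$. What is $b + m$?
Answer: $- \frac{34695}{83} \approx -418.01$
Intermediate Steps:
$b = \frac{331}{83}$ ($b = 4 - \frac{1}{-112 + 195} = 4 - \frac{1}{83} = \frac{331}{83} \approx 3.988$)
$b + m = \frac{331}{83} - 422 = - \frac{34695}{83}$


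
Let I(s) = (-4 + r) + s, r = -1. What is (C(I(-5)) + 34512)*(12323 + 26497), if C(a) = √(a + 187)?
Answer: 1339755840 + 38820*√177 ≈ 1.3403e+9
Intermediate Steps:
I(s) = -5 + s (I(s) = (-4 - 1) + s = -5 + s)
C(a) = √(187 + a)
(C(I(-5)) + 34512)*(12323 + 26497) = (√(187 + (-5 - 5)) + 34512)*(12323 + 26497) = (√(187 - 10) + 34512)*38820 = (√177 + 34512)*38820 = (34512 + √177)*38820 = 1339755840 + 38820*√177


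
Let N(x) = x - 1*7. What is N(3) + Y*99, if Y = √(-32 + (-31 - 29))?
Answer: -4 + 198*I*√23 ≈ -4.0 + 949.57*I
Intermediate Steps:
Y = 2*I*√23 (Y = √(-32 - 60) = √(-92) = 2*I*√23 ≈ 9.5917*I)
N(x) = -7 + x (N(x) = x - 7 = -7 + x)
N(3) + Y*99 = (-7 + 3) + (2*I*√23)*99 = -4 + 198*I*√23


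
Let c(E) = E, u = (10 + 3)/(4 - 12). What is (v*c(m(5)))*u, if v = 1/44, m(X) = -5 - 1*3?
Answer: 13/44 ≈ 0.29545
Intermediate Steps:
m(X) = -8 (m(X) = -5 - 3 = -8)
u = -13/8 (u = 13/(-8) = 13*(-⅛) = -13/8 ≈ -1.6250)
v = 1/44 ≈ 0.022727
(v*c(m(5)))*u = ((1/44)*(-8))*(-13/8) = -2/11*(-13/8) = 13/44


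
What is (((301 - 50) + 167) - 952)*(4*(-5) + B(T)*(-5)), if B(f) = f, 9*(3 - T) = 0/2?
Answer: 18690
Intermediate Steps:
T = 3 (T = 3 - 0/2 = 3 - 1/9*0 = 3 + 0 = 3)
(((301 - 50) + 167) - 952)*(4*(-5) + B(T)*(-5)) = (((301 - 50) + 167) - 952)*(4*(-5) + 3*(-5)) = ((251 + 167) - 952)*(-20 - 15) = (418 - 952)*(-35) = -534*(-35) = 18690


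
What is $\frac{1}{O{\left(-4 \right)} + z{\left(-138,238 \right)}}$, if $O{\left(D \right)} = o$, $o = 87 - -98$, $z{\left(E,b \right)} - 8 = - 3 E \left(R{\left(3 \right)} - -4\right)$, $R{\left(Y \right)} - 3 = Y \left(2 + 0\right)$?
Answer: $\frac{1}{5575} \approx 0.00017937$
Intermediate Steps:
$R{\left(Y \right)} = 3 + 2 Y$ ($R{\left(Y \right)} = 3 + Y \left(2 + 0\right) = 3 + Y 2 = 3 + 2 Y$)
$z{\left(E,b \right)} = 8 - 39 E$ ($z{\left(E,b \right)} = 8 + - 3 E \left(\left(3 + 2 \cdot 3\right) - -4\right) = 8 + - 3 E \left(\left(3 + 6\right) + 4\right) = 8 + - 3 E \left(9 + 4\right) = 8 + - 3 E 13 = 8 - 39 E$)
$o = 185$ ($o = 87 + 98 = 185$)
$O{\left(D \right)} = 185$
$\frac{1}{O{\left(-4 \right)} + z{\left(-138,238 \right)}} = \frac{1}{185 + \left(8 - -5382\right)} = \frac{1}{185 + \left(8 + 5382\right)} = \frac{1}{185 + 5390} = \frac{1}{5575}$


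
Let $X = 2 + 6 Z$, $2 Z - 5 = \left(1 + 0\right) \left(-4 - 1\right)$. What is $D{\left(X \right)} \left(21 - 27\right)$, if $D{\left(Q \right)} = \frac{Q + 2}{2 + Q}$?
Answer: $-6$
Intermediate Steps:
$Z = 0$ ($Z = \frac{5}{2} + \frac{\left(1 + 0\right) \left(-4 - 1\right)}{2} = \frac{5}{2} + \frac{1 \left(-5\right)}{2} = \frac{5}{2} + \frac{1}{2} \left(-5\right) = \frac{5}{2} - \frac{5}{2} = 0$)
$X = 2$ ($X = 2 + 6 \cdot 0 = 2 + 0 = 2$)
$D{\left(Q \right)} = 1$ ($D{\left(Q \right)} = \frac{2 + Q}{2 + Q} = 1$)
$D{\left(X \right)} \left(21 - 27\right) = 1 \left(21 - 27\right) = 1 \left(-6\right) = -6$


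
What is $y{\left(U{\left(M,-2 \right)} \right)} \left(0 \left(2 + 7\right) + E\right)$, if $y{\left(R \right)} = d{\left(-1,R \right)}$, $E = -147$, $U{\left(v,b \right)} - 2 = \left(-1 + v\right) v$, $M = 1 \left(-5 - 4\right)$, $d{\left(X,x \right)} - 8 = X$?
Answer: $-1029$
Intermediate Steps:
$d{\left(X,x \right)} = 8 + X$
$M = -9$ ($M = 1 \left(-9\right) = -9$)
$U{\left(v,b \right)} = 2 + v \left(-1 + v\right)$ ($U{\left(v,b \right)} = 2 + \left(-1 + v\right) v = 2 + v \left(-1 + v\right)$)
$y{\left(R \right)} = 7$ ($y{\left(R \right)} = 8 - 1 = 7$)
$y{\left(U{\left(M,-2 \right)} \right)} \left(0 \left(2 + 7\right) + E\right) = 7 \left(0 \left(2 + 7\right) - 147\right) = 7 \left(0 \cdot 9 - 147\right) = 7 \left(0 - 147\right) = 7 \left(-147\right) = -1029$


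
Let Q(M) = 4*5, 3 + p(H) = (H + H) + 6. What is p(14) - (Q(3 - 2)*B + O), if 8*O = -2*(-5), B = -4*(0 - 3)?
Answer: -841/4 ≈ -210.25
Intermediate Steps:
p(H) = 3 + 2*H (p(H) = -3 + ((H + H) + 6) = -3 + (2*H + 6) = -3 + (6 + 2*H) = 3 + 2*H)
Q(M) = 20
B = 12 (B = -4*(-3) = 12)
O = 5/4 (O = (-2*(-5))/8 = (⅛)*10 = 5/4 ≈ 1.2500)
p(14) - (Q(3 - 2)*B + O) = (3 + 2*14) - (20*12 + 5/4) = (3 + 28) - (240 + 5/4) = 31 - 1*965/4 = 31 - 965/4 = -841/4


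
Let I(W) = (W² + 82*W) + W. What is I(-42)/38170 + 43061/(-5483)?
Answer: -826540048/104643055 ≈ -7.8987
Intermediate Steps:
I(W) = W² + 83*W
I(-42)/38170 + 43061/(-5483) = -42*(83 - 42)/38170 + 43061/(-5483) = -42*41*(1/38170) + 43061*(-1/5483) = -1722*1/38170 - 43061/5483 = -861/19085 - 43061/5483 = -826540048/104643055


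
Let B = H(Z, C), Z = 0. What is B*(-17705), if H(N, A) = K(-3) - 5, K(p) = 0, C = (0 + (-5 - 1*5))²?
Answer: 88525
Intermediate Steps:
C = 100 (C = (0 + (-5 - 5))² = (0 - 10)² = (-10)² = 100)
H(N, A) = -5 (H(N, A) = 0 - 5 = -5)
B = -5
B*(-17705) = -5*(-17705) = 88525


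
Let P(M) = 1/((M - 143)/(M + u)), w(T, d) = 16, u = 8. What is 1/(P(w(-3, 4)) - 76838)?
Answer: -127/9758450 ≈ -1.3014e-5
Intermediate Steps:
P(M) = (8 + M)/(-143 + M) (P(M) = 1/((M - 143)/(M + 8)) = 1/((-143 + M)/(8 + M)) = (8 + M)/(-143 + M))
1/(P(w(-3, 4)) - 76838) = 1/((8 + 16)/(-143 + 16) - 76838) = 1/(24/(-127) - 76838) = 1/(-1/127*24 - 76838) = 1/(-24/127 - 76838) = 1/(-9758450/127) = -127/9758450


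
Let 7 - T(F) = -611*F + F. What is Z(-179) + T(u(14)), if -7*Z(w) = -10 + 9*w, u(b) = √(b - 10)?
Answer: 10210/7 ≈ 1458.6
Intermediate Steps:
u(b) = √(-10 + b)
T(F) = 7 + 610*F (T(F) = 7 - (-611*F + F) = 7 - (-610)*F = 7 + 610*F)
Z(w) = 10/7 - 9*w/7 (Z(w) = -(-10 + 9*w)/7 = 10/7 - 9*w/7)
Z(-179) + T(u(14)) = (10/7 - 9/7*(-179)) + (7 + 610*√(-10 + 14)) = (10/7 + 1611/7) + (7 + 610*√4) = 1621/7 + (7 + 610*2) = 1621/7 + (7 + 1220) = 1621/7 + 1227 = 10210/7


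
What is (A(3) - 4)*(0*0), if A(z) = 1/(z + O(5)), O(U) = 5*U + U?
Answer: 0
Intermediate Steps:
O(U) = 6*U
A(z) = 1/(30 + z) (A(z) = 1/(z + 6*5) = 1/(z + 30) = 1/(30 + z))
(A(3) - 4)*(0*0) = (1/(30 + 3) - 4)*(0*0) = (1/33 - 4)*0 = -131/33*0 = 0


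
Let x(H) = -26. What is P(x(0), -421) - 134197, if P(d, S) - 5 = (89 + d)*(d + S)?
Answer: -162353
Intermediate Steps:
P(d, S) = 5 + (89 + d)*(S + d) (P(d, S) = 5 + (89 + d)*(d + S) = 5 + (89 + d)*(S + d))
P(x(0), -421) - 134197 = (5 + (-26)² + 89*(-421) + 89*(-26) - 421*(-26)) - 134197 = (5 + 676 - 37469 - 2314 + 10946) - 134197 = -28156 - 134197 = -162353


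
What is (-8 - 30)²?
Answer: 1444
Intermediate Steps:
(-8 - 30)² = (-38)² = 1444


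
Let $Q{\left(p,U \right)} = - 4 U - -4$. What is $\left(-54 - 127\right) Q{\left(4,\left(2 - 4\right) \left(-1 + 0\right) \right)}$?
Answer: $724$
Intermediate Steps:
$Q{\left(p,U \right)} = 4 - 4 U$ ($Q{\left(p,U \right)} = - 4 U + 4 = 4 - 4 U$)
$\left(-54 - 127\right) Q{\left(4,\left(2 - 4\right) \left(-1 + 0\right) \right)} = \left(-54 - 127\right) \left(4 - 4 \left(2 - 4\right) \left(-1 + 0\right)\right) = - 181 \left(4 - 4 \left(\left(-2\right) \left(-1\right)\right)\right) = - 181 \left(4 - 8\right) = \left(-181\right) \left(-4\right) = 724$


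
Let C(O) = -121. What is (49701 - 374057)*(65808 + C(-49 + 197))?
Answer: -21305972572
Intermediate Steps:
(49701 - 374057)*(65808 + C(-49 + 197)) = (49701 - 374057)*(65808 - 121) = -324356*65687 = -21305972572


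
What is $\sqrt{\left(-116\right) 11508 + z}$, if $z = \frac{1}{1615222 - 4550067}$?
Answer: $\frac{i \sqrt{11498155598633780045}}{2934845} \approx 1155.4 i$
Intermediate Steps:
$z = - \frac{1}{2934845}$ ($z = \frac{1}{-2934845} = - \frac{1}{2934845} \approx -3.4073 \cdot 10^{-7}$)
$\sqrt{\left(-116\right) 11508 + z} = \sqrt{\left(-116\right) 11508 - \frac{1}{2934845}} = \sqrt{-1334928 - \frac{1}{2934845}} = \sqrt{- \frac{3917806766161}{2934845}} = \frac{i \sqrt{11498155598633780045}}{2934845}$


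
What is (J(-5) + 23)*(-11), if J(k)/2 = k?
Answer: -143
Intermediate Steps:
J(k) = 2*k
(J(-5) + 23)*(-11) = (2*(-5) + 23)*(-11) = (-10 + 23)*(-11) = 13*(-11) = -143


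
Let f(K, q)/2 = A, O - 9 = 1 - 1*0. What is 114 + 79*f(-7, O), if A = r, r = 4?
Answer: 746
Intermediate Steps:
O = 10 (O = 9 + (1 - 1*0) = 9 + (1 + 0) = 9 + 1 = 10)
A = 4
f(K, q) = 8 (f(K, q) = 2*4 = 8)
114 + 79*f(-7, O) = 114 + 79*8 = 114 + 632 = 746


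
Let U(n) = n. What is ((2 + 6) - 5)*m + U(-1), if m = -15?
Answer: -46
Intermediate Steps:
((2 + 6) - 5)*m + U(-1) = ((2 + 6) - 5)*(-15) - 1 = (8 - 5)*(-15) - 1 = 3*(-15) - 1 = -45 - 1 = -46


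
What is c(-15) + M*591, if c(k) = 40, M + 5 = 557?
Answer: 326272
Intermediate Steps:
M = 552 (M = -5 + 557 = 552)
c(-15) + M*591 = 40 + 552*591 = 40 + 326232 = 326272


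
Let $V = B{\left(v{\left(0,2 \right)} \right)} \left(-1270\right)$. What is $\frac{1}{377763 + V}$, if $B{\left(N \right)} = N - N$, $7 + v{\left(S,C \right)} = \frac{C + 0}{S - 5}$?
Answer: $\frac{1}{377763} \approx 2.6472 \cdot 10^{-6}$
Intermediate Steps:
$v{\left(S,C \right)} = -7 + \frac{C}{-5 + S}$ ($v{\left(S,C \right)} = -7 + \frac{C + 0}{S - 5} = -7 + \frac{C}{-5 + S}$)
$B{\left(N \right)} = 0$
$V = 0$ ($V = 0 \left(-1270\right) = 0$)
$\frac{1}{377763 + V} = \frac{1}{377763 + 0} = \frac{1}{377763}$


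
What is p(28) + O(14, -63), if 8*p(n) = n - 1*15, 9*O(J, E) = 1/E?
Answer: 7363/4536 ≈ 1.6232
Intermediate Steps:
O(J, E) = 1/(9*E)
p(n) = -15/8 + n/8 (p(n) = (n - 1*15)/8 = (n - 15)/8 = (-15 + n)/8 = -15/8 + n/8)
p(28) + O(14, -63) = (-15/8 + (⅛)*28) + (⅑)/(-63) = (-15/8 + 7/2) + (⅑)*(-1/63) = 13/8 - 1/567 = 7363/4536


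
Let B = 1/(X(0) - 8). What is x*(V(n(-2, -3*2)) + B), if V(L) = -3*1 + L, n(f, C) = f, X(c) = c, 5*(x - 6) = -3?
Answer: -1107/40 ≈ -27.675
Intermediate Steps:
x = 27/5 (x = 6 + (⅕)*(-3) = 6 - ⅗ = 27/5 ≈ 5.4000)
V(L) = -3 + L
B = -⅛ (B = 1/(0 - 8) = 1/(-8) = -⅛ ≈ -0.12500)
x*(V(n(-2, -3*2)) + B) = 27*((-3 - 2) - ⅛)/5 = 27*(-5 - ⅛)/5 = (27/5)*(-41/8) = -1107/40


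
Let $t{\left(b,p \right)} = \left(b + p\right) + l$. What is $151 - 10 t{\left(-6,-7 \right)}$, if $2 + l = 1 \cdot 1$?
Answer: $291$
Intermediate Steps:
$l = -1$ ($l = -2 + 1 \cdot 1 = -2 + 1 = -1$)
$t{\left(b,p \right)} = -1 + b + p$ ($t{\left(b,p \right)} = \left(b + p\right) - 1 = -1 + b + p$)
$151 - 10 t{\left(-6,-7 \right)} = 151 - 10 \left(-1 - 6 - 7\right) = 151 - -140 = 151 + 140 = 291$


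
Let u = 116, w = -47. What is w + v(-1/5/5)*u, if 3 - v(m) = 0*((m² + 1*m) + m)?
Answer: 301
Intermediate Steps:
v(m) = 3 (v(m) = 3 - 0*((m² + 1*m) + m) = 3 - 0*((m² + m) + m) = 3 - 0*((m + m²) + m) = 3 - 0*(m² + 2*m) = 3 - 1*0 = 3 + 0 = 3)
w + v(-1/5/5)*u = -47 + 3*116 = -47 + 348 = 301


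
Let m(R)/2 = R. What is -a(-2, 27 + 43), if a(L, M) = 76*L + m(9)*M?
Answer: -1108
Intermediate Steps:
m(R) = 2*R
a(L, M) = 18*M + 76*L (a(L, M) = 76*L + (2*9)*M = 76*L + 18*M = 18*M + 76*L)
-a(-2, 27 + 43) = -(18*(27 + 43) + 76*(-2)) = -(18*70 - 152) = -(1260 - 152) = -1*1108 = -1108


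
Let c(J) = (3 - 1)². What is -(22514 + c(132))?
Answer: -22518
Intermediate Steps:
c(J) = 4 (c(J) = 2² = 4)
-(22514 + c(132)) = -(22514 + 4) = -1*22518 = -22518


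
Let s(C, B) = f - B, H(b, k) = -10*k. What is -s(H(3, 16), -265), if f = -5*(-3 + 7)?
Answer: -245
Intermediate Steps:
f = -20 (f = -5*4 = -20)
s(C, B) = -20 - B
-s(H(3, 16), -265) = -(-20 - 1*(-265)) = -(-20 + 265) = -1*245 = -245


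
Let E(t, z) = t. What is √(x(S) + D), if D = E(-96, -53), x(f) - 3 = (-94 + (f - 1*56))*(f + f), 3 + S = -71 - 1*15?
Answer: √42449 ≈ 206.03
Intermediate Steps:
S = -89 (S = -3 + (-71 - 1*15) = -3 + (-71 - 15) = -3 - 86 = -89)
x(f) = 3 + 2*f*(-150 + f) (x(f) = 3 + (-94 + (f - 1*56))*(f + f) = 3 + (-94 + (f - 56))*(2*f) = 3 + (-94 + (-56 + f))*(2*f) = 3 + (-150 + f)*(2*f) = 3 + 2*f*(-150 + f))
D = -96
√(x(S) + D) = √((3 - 300*(-89) + 2*(-89)²) - 96) = √((3 + 26700 + 2*7921) - 96) = √((3 + 26700 + 15842) - 96) = √(42545 - 96) = √42449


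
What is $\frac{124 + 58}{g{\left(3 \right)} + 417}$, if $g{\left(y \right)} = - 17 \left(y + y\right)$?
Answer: $\frac{26}{45} \approx 0.57778$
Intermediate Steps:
$g{\left(y \right)} = - 34 y$ ($g{\left(y \right)} = - 17 \cdot 2 y = - 34 y$)
$\frac{124 + 58}{g{\left(3 \right)} + 417} = \frac{124 + 58}{\left(-34\right) 3 + 417} = \frac{182}{-102 + 417} = \frac{182}{315} = 182 \cdot \frac{1}{315} = \frac{26}{45}$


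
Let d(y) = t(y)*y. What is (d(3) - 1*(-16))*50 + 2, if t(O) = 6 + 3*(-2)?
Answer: 802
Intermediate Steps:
t(O) = 0 (t(O) = 6 - 6 = 0)
d(y) = 0 (d(y) = 0*y = 0)
(d(3) - 1*(-16))*50 + 2 = (0 - 1*(-16))*50 + 2 = (0 + 16)*50 + 2 = 16*50 + 2 = 800 + 2 = 802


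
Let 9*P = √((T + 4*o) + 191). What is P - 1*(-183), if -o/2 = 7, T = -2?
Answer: 183 + √133/9 ≈ 184.28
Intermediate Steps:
o = -14 (o = -2*7 = -14)
P = √133/9 (P = √((-2 + 4*(-14)) + 191)/9 = √((-2 - 56) + 191)/9 = √(-58 + 191)/9 = √133/9 ≈ 1.2814)
P - 1*(-183) = √133/9 - 1*(-183) = √133/9 + 183 = 183 + √133/9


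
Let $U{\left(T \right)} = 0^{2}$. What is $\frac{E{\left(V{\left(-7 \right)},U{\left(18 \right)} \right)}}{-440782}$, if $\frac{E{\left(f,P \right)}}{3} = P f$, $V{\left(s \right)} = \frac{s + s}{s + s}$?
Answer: $0$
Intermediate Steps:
$V{\left(s \right)} = 1$ ($V{\left(s \right)} = \frac{2 s}{2 s} = 2 s \frac{1}{2 s} = 1$)
$U{\left(T \right)} = 0$
$E{\left(f,P \right)} = 3 P f$
$\frac{E{\left(V{\left(-7 \right)},U{\left(18 \right)} \right)}}{-440782} = \frac{3 \cdot 0 \cdot 1}{-440782} = 0 \left(- \frac{1}{440782}\right) = 0$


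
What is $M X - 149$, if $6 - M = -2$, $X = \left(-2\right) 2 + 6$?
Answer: $-133$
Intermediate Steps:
$X = 2$ ($X = -4 + 6 = 2$)
$M = 8$ ($M = 6 - -2 = 6 + 2 = 8$)
$M X - 149 = 8 \cdot 2 - 149 = 16 - 149 = -133$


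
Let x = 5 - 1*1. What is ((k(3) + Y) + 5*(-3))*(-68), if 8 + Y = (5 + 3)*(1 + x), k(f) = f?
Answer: -1360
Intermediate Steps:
x = 4 (x = 5 - 1 = 4)
Y = 32 (Y = -8 + (5 + 3)*(1 + 4) = -8 + 8*5 = -8 + 40 = 32)
((k(3) + Y) + 5*(-3))*(-68) = ((3 + 32) + 5*(-3))*(-68) = (35 - 15)*(-68) = 20*(-68) = -1360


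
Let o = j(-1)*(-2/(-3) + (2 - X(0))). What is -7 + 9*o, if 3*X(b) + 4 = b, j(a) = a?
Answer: -43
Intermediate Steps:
X(b) = -4/3 + b/3
o = -4 (o = -(-2/(-3) + (2 - (-4/3 + (⅓)*0))) = -(-2*(-⅓) + (2 - (-4/3 + 0))) = -(⅔ + (2 - 1*(-4/3))) = -(⅔ + (2 + 4/3)) = -(⅔ + 10/3) = -1*4 = -4)
-7 + 9*o = -7 + 9*(-4) = -7 - 36 = -43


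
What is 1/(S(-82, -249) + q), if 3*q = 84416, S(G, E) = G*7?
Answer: 3/82694 ≈ 3.6278e-5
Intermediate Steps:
S(G, E) = 7*G
q = 84416/3 (q = (1/3)*84416 = 84416/3 ≈ 28139.)
1/(S(-82, -249) + q) = 1/(7*(-82) + 84416/3) = 1/(-574 + 84416/3) = 1/(82694/3) = 3/82694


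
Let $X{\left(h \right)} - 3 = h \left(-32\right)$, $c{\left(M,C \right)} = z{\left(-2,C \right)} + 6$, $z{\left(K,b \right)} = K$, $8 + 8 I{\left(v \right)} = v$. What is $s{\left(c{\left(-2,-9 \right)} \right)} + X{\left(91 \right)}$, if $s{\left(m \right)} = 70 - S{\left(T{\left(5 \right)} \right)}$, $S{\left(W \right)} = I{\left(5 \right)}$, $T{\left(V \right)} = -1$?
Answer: $- \frac{22709}{8} \approx -2838.6$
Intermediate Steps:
$I{\left(v \right)} = -1 + \frac{v}{8}$
$S{\left(W \right)} = - \frac{3}{8}$ ($S{\left(W \right)} = -1 + \frac{1}{8} \cdot 5 = -1 + \frac{5}{8} = - \frac{3}{8}$)
$c{\left(M,C \right)} = 4$ ($c{\left(M,C \right)} = -2 + 6 = 4$)
$X{\left(h \right)} = 3 - 32 h$ ($X{\left(h \right)} = 3 + h \left(-32\right) = 3 - 32 h$)
$s{\left(m \right)} = \frac{563}{8}$ ($s{\left(m \right)} = 70 - - \frac{3}{8} = 70 + \frac{3}{8} = \frac{563}{8}$)
$s{\left(c{\left(-2,-9 \right)} \right)} + X{\left(91 \right)} = \frac{563}{8} + \left(3 - 2912\right) = \frac{563}{8} - 2909 = - \frac{22709}{8}$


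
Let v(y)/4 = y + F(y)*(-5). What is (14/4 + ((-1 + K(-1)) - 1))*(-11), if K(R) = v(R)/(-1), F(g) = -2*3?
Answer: 2519/2 ≈ 1259.5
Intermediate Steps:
F(g) = -6
v(y) = 120 + 4*y (v(y) = 4*(y - 6*(-5)) = 4*(y + 30) = 4*(30 + y) = 120 + 4*y)
K(R) = -120 - 4*R (K(R) = (120 + 4*R)/(-1) = (120 + 4*R)*(-1) = -120 - 4*R)
(14/4 + ((-1 + K(-1)) - 1))*(-11) = (14/4 + ((-1 + (-120 - 4*(-1))) - 1))*(-11) = (14*(1/4) + ((-1 + (-120 + 4)) - 1))*(-11) = (7/2 + ((-1 - 116) - 1))*(-11) = (7/2 + (-117 - 1))*(-11) = (7/2 - 118)*(-11) = -229/2*(-11) = 2519/2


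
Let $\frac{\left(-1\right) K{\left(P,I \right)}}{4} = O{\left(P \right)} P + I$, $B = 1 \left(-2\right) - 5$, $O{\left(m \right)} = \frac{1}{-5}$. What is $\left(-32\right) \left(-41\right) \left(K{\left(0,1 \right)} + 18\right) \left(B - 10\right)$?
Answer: $-312256$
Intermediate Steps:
$O{\left(m \right)} = - \frac{1}{5}$
$B = -7$ ($B = -2 - 5 = -7$)
$K{\left(P,I \right)} = - 4 I + \frac{4 P}{5}$ ($K{\left(P,I \right)} = - 4 \left(- \frac{P}{5} + I\right) = - 4 \left(I - \frac{P}{5}\right) = - 4 I + \frac{4 P}{5}$)
$\left(-32\right) \left(-41\right) \left(K{\left(0,1 \right)} + 18\right) \left(B - 10\right) = \left(-32\right) \left(-41\right) \left(\left(\left(-4\right) 1 + \frac{4}{5} \cdot 0\right) + 18\right) \left(-7 - 10\right) = 1312 \left(\left(-4 + 0\right) + 18\right) \left(-17\right) = 1312 \left(-4 + 18\right) \left(-17\right) = 1312 \cdot 14 \left(-17\right) = 1312 \left(-238\right) = -312256$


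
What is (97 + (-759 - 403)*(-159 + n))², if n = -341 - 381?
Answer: 1048205344761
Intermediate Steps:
n = -722
(97 + (-759 - 403)*(-159 + n))² = (97 + (-759 - 403)*(-159 - 722))² = (97 - 1162*(-881))² = (97 + 1023722)² = 1023819² = 1048205344761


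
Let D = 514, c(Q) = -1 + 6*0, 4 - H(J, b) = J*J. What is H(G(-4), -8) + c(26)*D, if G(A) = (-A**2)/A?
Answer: -526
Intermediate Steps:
G(A) = -A
H(J, b) = 4 - J**2 (H(J, b) = 4 - J*J = 4 - J**2)
c(Q) = -1 (c(Q) = -1 + 0 = -1)
H(G(-4), -8) + c(26)*D = (4 - (-1*(-4))**2) - 1*514 = (4 - 1*4**2) - 514 = (4 - 1*16) - 514 = (4 - 16) - 514 = -12 - 514 = -526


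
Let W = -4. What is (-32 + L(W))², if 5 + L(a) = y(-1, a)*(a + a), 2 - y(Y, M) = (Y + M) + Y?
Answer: 10201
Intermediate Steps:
y(Y, M) = 2 - M - 2*Y (y(Y, M) = 2 - ((Y + M) + Y) = 2 - ((M + Y) + Y) = 2 - (M + 2*Y) = 2 + (-M - 2*Y) = 2 - M - 2*Y)
L(a) = -5 + 2*a*(4 - a) (L(a) = -5 + (2 - a - 2*(-1))*(a + a) = -5 + (2 - a + 2)*(2*a) = -5 + (4 - a)*(2*a) = -5 + 2*a*(4 - a))
(-32 + L(W))² = (-32 + (-5 - 2*(-4)*(-4 - 4)))² = (-32 + (-5 - 2*(-4)*(-8)))² = (-32 + (-5 - 64))² = (-32 - 69)² = (-101)² = 10201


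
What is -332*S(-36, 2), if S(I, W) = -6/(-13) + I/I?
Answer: -6308/13 ≈ -485.23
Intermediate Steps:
S(I, W) = 19/13 (S(I, W) = -6*(-1/13) + 1 = 6/13 + 1 = 19/13)
-332*S(-36, 2) = -332*19/13 = -6308/13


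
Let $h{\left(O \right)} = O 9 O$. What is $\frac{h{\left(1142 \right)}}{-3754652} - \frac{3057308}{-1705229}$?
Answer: $- \frac{2133989216297}{1600635368827} \approx -1.3332$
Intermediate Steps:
$h{\left(O \right)} = 9 O^{2}$ ($h{\left(O \right)} = 9 O O = 9 O^{2}$)
$\frac{h{\left(1142 \right)}}{-3754652} - \frac{3057308}{-1705229} = \frac{9 \cdot 1142^{2}}{-3754652} - \frac{3057308}{-1705229} = 9 \cdot 1304164 \left(- \frac{1}{3754652}\right) - - \frac{3057308}{1705229} = 11737476 \left(- \frac{1}{3754652}\right) + \frac{3057308}{1705229} = - \frac{2934369}{938663} + \frac{3057308}{1705229} = - \frac{2133989216297}{1600635368827}$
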